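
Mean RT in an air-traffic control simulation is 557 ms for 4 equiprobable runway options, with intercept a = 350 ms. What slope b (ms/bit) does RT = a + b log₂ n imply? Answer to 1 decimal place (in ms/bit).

4 alternatives carry log₂ 4 = 2 bits; the choice cost is 557 − 350 = 207 ms, so b = 207/2 = 103.500 ms/bit.

103.5 ms/bit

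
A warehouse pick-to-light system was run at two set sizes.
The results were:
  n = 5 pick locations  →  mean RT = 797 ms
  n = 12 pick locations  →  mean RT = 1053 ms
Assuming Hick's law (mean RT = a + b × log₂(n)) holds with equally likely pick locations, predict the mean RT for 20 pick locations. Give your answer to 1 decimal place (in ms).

RT is linear in log₂ n, so two points fix the line:
  b = (1053 − 797) / (log₂ 12 − log₂ 5) = 256 / (3.5850 − 2.3219) = 202.686 ms/bit
  a = 797 − 202.686 × 2.3219 = 326.377 ms
Then RT(20) = 326.377 + 202.686 × log₂ 20 = 326.377 + 202.686 × 4.3219 ≈ 1202.373 ms.

1202.4 ms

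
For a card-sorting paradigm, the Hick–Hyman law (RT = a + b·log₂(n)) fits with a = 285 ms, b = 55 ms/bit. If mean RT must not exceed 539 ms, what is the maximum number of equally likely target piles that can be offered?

Set 285 + 55·log₂ n ≤ 539 → log₂ n ≤ (539 − 285)/55 = 4.6182.
So n ≤ 2^4.6182 = 24.559; the largest integer n is 24.

24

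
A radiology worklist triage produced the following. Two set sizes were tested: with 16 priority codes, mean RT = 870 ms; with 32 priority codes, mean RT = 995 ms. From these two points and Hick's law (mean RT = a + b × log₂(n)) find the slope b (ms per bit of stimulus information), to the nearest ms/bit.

125 ms/bit

Slope: b = (995 − 870) / (log₂ 32 − log₂ 16) = 125/1.0000 = 125 ms/bit.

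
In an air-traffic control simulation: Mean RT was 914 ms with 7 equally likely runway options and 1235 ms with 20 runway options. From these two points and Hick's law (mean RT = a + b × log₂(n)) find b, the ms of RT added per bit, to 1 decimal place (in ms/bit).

211.9 ms/bit

The slope on a log₂ axis is (1235 − 914) / (4.3219 − 2.8074) = 211.941 ms/bit.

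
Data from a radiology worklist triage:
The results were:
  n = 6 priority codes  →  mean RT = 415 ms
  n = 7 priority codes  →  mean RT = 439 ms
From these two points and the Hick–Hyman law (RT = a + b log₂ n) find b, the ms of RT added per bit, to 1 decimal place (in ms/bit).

The slope on a log₂ axis is (439 − 415) / (2.8074 − 2.5850) = 107.917 ms/bit.

107.9 ms/bit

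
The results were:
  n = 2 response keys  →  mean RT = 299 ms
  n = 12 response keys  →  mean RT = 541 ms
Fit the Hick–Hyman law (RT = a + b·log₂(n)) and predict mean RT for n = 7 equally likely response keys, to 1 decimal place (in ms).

With log₂ n on the abscissa the relation is linear; from the two conditions:
  b = (541 − 299) / (log₂ 12 − log₂ 2) = 242 / (3.5850 − 1) = 93.618 ms/bit
  a = 299 − 93.618 × 1 = 205.382 ms
Then RT(7) = 205.382 + 93.618 × log₂ 7 = 205.382 + 93.618 × 2.8074 ≈ 468.202 ms.

468.2 ms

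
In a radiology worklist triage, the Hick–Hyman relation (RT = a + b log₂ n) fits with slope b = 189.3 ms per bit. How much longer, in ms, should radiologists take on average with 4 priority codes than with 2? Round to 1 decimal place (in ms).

The intercept a cancels: ΔRT = b·(log₂ n₂ − log₂ n₁) = b·log₂(n₂/n₁).
log₂(4) − log₂(2) = log₂(4/2) = log₂(2) = 1.
ΔRT = 189.3 × 1.0000 = 189.300 ms.

189.3 ms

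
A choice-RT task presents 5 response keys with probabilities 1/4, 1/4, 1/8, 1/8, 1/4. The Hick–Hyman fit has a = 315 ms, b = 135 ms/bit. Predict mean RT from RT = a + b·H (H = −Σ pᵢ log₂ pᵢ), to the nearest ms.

Each term −pᵢ log₂ pᵢ: 0.25·2 + 0.25·2 + 0.125·3 + 0.125·3 + 0.25·2; summed, H = 2.250 bits.
Mean RT = a + bH = 315 + 135·2.250 = 618.75 ms.

619 ms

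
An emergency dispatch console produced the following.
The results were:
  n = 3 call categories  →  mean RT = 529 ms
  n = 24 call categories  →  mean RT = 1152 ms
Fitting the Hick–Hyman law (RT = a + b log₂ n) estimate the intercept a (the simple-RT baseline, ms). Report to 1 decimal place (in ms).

199.9 ms

b = (RT₂ − RT₁)/(log₂ n₂ − log₂ n₁) = (1152 − 529)/(4.5850 − 1.5850) = 207.667 ms/bit.
a = RT₁ − b·log₂ n₁ = 529 − 207.667 × 1.5850 = 199.856 ms.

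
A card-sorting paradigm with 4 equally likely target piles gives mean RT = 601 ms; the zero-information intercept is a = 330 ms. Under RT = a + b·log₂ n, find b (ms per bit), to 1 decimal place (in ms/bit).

135.5 ms/bit

log₂(4) = 2 bits.
b = (RT − a)/log₂ n = (601 − 330) / 2 = 135.500 ms/bit.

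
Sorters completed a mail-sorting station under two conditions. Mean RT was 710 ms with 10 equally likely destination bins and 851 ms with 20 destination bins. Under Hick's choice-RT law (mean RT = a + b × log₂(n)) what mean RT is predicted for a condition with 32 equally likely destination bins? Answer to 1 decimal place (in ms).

946.6 ms

Fit slope and intercept:
  b = (851 − 710) / (log₂ 20 − log₂ 10) = 141 / (4.3219 − 3.3219) = 141.000 ms/bit
  a = 710 − 141.000 × 3.3219 = 241.608 ms
Then RT(32) = 241.608 + 141.000 × log₂ 32 = 241.608 + 141.000 × 5 ≈ 946.608 ms.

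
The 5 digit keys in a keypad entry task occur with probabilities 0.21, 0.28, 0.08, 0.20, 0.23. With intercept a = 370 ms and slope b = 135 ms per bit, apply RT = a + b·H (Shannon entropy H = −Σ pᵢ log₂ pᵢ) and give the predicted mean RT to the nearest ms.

671 ms

H = 0.21·log₂(1/0.21) + 0.28·log₂(1/0.28) + 0.08·log₂(1/0.08) + 0.20·log₂(1/0.20) + 0.23·log₂(1/0.23) = 2.2306 bits.
RT = 370 + 135 × 2.2306 = 671.13 ms.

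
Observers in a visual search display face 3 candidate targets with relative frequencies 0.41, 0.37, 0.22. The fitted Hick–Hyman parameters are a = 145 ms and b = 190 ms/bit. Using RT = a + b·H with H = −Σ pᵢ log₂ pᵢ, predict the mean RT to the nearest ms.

Entropy contributions −pᵢ log₂ pᵢ: 0.5274, 0.5307, 0.4806; sum H = 1.5387 bits.
RT = a + bH = 145 + 190·1.5387 = 437.35 ms.

437 ms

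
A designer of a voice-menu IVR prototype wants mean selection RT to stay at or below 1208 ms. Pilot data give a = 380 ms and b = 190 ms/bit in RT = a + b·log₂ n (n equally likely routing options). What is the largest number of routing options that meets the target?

190·log₂ n ≤ 1208 − 380 = 828, giving log₂ n ≤ 4.3579 and n ≤ 20.505. The largest whole number is 20.

20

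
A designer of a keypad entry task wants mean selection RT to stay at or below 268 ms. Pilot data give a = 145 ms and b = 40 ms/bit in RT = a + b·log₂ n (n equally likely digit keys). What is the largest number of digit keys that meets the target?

40·log₂ n ≤ 268 − 145 = 123, giving log₂ n ≤ 3.0750 and n ≤ 8.427. The largest whole number is 8.

8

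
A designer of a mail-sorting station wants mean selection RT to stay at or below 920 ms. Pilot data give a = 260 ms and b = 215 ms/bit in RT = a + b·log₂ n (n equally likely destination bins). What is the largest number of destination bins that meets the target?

8

215·log₂ n ≤ 920 − 260 = 660, giving log₂ n ≤ 3.0698 and n ≤ 8.396. The largest whole number is 8.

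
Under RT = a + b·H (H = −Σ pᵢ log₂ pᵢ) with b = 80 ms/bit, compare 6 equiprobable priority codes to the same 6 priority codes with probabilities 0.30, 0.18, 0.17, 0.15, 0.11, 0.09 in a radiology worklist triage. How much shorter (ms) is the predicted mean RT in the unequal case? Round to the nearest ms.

9 ms

The RT saving is b·ΔH. Equiprobable H₀ = log₂(6) = 2.5850 bits; with the given probabilities H = 2.4745 bits.
b·(H₀ − H) = 80 × (2.5850 − 2.4745) = 8.84 ms.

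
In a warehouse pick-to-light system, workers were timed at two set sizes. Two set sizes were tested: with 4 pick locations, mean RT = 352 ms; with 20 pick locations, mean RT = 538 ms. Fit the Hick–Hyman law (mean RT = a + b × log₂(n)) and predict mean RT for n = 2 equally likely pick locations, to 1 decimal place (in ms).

271.9 ms

Fit slope and intercept:
  b = (538 − 352) / (log₂ 20 − log₂ 4) = 186 / (4.3219 − 2) = 80.106 ms/bit
  a = 352 − 80.106 × 2 = 191.788 ms
Then RT(2) = 191.788 + 80.106 × log₂ 2 = 191.788 + 80.106 × 1 ≈ 271.894 ms.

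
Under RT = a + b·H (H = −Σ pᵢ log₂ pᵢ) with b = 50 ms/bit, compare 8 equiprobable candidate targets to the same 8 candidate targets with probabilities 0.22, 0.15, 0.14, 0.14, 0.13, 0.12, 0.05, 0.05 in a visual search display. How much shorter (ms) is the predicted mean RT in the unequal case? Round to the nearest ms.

7 ms

The RT saving is b·ΔH. Equiprobable H₀ = log₂(8) = 3.0000 bits; with the given probabilities H = 2.8672 bits.
b·(H₀ − H) = 50 × (3.0000 − 2.8672) = 6.64 ms.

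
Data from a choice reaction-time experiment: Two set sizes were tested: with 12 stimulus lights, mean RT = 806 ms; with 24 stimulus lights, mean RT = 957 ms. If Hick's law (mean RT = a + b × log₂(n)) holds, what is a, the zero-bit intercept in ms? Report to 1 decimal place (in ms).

Slope: b = (957 − 806) / (log₂ 24 − log₂ 12) = 151/1.0000 = 151.000 ms/bit.
a = RT₁ − b·log₂ n₁ = 806 − 151.000 × 3.5850 = 264.671 ms.

264.7 ms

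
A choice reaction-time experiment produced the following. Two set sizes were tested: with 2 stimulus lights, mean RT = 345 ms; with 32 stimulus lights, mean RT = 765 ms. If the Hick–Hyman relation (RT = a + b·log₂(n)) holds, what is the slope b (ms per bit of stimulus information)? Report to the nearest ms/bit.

b = (RT₂ − RT₁)/(log₂ n₂ − log₂ n₁) = (765 − 345)/(5 − 1) = 105 ms/bit.

105 ms/bit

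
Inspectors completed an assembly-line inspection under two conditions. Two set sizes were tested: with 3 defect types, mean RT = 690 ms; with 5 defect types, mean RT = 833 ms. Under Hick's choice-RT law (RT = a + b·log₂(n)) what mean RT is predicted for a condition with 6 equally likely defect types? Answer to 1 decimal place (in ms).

884.0 ms

Solve the two-equation system in a and b:
  b = (833 − 690) / (log₂ 5 − log₂ 3) = 143 / (2.3219 − 1.5850) = 194.039 ms/bit
  a = 690 − 194.039 × 1.5850 = 382.456 ms
Then RT(6) = 382.456 + 194.039 × log₂ 6 = 382.456 + 194.039 × 2.5850 ≈ 884.039 ms.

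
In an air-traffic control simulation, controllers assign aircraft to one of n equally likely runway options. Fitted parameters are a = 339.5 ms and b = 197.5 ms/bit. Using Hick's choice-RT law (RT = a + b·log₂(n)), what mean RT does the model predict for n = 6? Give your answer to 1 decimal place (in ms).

log₂(6) = 2.5850 bits, so RT = 339.5 + 197.5 × 2.5850 ≈ 850.030 ms.

850.0 ms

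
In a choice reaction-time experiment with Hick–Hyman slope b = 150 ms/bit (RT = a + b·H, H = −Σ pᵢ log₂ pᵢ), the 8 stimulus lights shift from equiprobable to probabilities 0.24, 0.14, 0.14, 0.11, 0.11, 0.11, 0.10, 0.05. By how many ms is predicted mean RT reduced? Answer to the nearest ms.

Equiprobable entropy H₀ = log₂ 8 = 3.0000 bits.
Skewed entropy H = −Σ pᵢ log₂ pᵢ = 2.8875 bits.
ΔRT = b·(H₀ − H) = 150 × 0.1125 = 16.87 ms.

17 ms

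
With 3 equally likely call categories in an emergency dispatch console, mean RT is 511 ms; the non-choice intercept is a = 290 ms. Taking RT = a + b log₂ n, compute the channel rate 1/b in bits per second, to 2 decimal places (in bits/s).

7.17 bits/s

b = (511 − 290)/log₂ 3 = 221/1.5850 = 139.435 ms per bit = 0.13944 s/bit; the reciprocal is 7.172 bits/s.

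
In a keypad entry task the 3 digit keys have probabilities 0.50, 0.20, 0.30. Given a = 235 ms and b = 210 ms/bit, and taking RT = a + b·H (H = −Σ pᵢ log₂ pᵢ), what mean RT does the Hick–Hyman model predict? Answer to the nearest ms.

Entropy contributions −pᵢ log₂ pᵢ: 0.5000, 0.4644, 0.5211; sum H = 1.4855 bits.
RT = a + bH = 235 + 210·1.4855 = 546.95 ms.

547 ms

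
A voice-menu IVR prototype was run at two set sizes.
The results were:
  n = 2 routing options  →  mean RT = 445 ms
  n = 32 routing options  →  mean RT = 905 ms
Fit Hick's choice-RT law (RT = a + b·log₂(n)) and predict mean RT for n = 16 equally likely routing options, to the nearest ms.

Fit slope and intercept:
  b = (905 − 445) / (log₂ 32 − log₂ 2) = 460 / (5 − 1) = 115 ms/bit
  a = 445 − 115 × 1 = 330 ms
Then RT(16) = 330 + 115 × log₂ 16 = 330 + 115 × 4 ≈ 790.000 ms.

790 ms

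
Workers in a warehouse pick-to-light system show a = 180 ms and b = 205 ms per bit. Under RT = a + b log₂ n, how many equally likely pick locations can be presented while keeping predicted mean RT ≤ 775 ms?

Information budget: (775 − 180)/205 = 2.9024 bits, so n ≤ 2^2.9024 = 7.477 → at most 7.

7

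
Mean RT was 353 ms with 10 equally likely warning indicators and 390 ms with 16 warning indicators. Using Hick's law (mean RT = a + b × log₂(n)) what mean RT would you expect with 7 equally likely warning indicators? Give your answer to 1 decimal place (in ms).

324.9 ms

Solve the two-equation system in a and b:
  b = (390 − 353) / (log₂ 16 − log₂ 10) = 37 / (4 − 3.3219) = 54.566 ms/bit
  a = 353 − 54.566 × 3.3219 = 171.734 ms
Then RT(7) = 171.734 + 54.566 × log₂ 7 = 171.734 + 54.566 × 2.8074 ≈ 324.922 ms.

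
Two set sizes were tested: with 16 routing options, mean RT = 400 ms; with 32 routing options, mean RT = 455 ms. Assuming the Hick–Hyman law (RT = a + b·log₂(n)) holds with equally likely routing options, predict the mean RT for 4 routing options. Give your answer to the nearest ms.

With log₂ n on the abscissa the relation is linear; from the two conditions:
  b = (455 − 400) / (log₂ 32 − log₂ 16) = 55 / (5 − 4) = 55 ms/bit
  a = 400 − 55 × 4 = 180 ms
Then RT(4) = 180 + 55 × log₂ 4 = 180 + 55 × 2 ≈ 290.000 ms.

290 ms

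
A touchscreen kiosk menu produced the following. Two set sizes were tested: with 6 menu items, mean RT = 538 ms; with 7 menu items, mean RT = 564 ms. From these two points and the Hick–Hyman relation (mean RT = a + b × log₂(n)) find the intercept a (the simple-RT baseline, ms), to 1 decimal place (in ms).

The slope on a log₂ axis is (564 − 538) / (2.8074 − 2.5850) = 116.910 ms/bit.
a = RT₁ − b·log₂ n₁ = 538 − 116.910 × 2.5850 = 235.791 ms.

235.8 ms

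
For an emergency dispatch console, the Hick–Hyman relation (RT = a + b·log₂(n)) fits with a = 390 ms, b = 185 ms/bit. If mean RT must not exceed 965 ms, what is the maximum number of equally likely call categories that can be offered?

8

Information budget: (965 − 390)/185 = 3.1081 bits, so n ≤ 2^3.1081 = 8.623 → at most 8.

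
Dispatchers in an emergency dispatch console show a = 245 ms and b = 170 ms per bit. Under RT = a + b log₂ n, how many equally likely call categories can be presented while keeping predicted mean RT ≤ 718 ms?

6

Information budget: (718 − 245)/170 = 2.7824 bits, so n ≤ 2^2.7824 = 6.880 → at most 6.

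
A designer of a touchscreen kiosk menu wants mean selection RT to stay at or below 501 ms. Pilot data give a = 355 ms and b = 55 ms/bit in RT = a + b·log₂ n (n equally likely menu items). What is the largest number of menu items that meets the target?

Information budget: (501 − 355)/55 = 2.6545 bits, so n ≤ 2^2.6545 = 6.296 → at most 6.

6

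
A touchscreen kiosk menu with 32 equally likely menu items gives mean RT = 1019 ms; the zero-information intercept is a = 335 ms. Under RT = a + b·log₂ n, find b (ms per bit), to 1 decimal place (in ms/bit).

log₂(32) = 5 bits.
b = (RT − a)/log₂ n = (1019 − 335) / 5 = 136.800 ms/bit.

136.8 ms/bit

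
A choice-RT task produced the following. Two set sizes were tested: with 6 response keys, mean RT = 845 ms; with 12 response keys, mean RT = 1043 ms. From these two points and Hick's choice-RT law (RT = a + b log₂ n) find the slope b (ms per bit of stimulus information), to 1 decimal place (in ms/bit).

198.0 ms/bit

b = (RT₂ − RT₁)/(log₂ n₂ − log₂ n₁) = (1043 − 845)/(3.5850 − 2.5850) = 198.000 ms/bit.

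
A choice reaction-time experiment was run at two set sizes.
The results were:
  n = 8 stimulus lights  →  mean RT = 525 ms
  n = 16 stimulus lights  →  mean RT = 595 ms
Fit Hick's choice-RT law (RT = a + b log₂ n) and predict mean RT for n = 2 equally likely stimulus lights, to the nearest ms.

With log₂ n on the abscissa the relation is linear; from the two conditions:
  b = (595 − 525) / (log₂ 16 − log₂ 8) = 70 / (4 − 3) = 70 ms/bit
  a = 525 − 70 × 3 = 315 ms
Then RT(2) = 315 + 70 × log₂ 2 = 315 + 70 × 1 ≈ 385.000 ms.

385 ms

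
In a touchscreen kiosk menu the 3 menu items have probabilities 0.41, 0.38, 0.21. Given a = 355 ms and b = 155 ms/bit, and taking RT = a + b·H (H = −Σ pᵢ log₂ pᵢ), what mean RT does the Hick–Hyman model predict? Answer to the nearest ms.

H = 0.41·log₂(1/0.41) + 0.38·log₂(1/0.38) + 0.21·log₂(1/0.21) = 1.5307 bits.
RT = 355 + 155 × 1.5307 = 592.25 ms.

592 ms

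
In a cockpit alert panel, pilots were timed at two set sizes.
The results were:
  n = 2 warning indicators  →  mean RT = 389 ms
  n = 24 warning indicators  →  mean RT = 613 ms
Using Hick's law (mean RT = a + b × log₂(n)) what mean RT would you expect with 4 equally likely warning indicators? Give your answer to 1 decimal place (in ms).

451.5 ms

Fit slope and intercept:
  b = (613 − 389) / (log₂ 24 − log₂ 2) = 224 / (4.5850 − 1) = 62.483 ms/bit
  a = 389 − 62.483 × 1 = 326.517 ms
Then RT(4) = 326.517 + 62.483 × log₂ 4 = 326.517 + 62.483 × 2 ≈ 451.483 ms.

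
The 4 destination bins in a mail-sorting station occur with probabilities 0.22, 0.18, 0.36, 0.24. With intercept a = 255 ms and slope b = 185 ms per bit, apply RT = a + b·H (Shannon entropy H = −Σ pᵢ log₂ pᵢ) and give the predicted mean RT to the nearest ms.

616 ms

H = 0.22·log₂(1/0.22) + 0.18·log₂(1/0.18) + 0.36·log₂(1/0.36) + 0.24·log₂(1/0.24) = 1.9506 bits.
RT = 255 + 185 × 1.9506 = 615.87 ms.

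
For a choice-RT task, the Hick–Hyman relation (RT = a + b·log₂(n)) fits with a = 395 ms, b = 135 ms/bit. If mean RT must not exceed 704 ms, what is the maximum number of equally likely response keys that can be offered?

4

Set 395 + 135·log₂ n ≤ 704 → log₂ n ≤ (704 − 395)/135 = 2.2889.
So n ≤ 2^2.2889 = 4.887; the largest integer n is 4.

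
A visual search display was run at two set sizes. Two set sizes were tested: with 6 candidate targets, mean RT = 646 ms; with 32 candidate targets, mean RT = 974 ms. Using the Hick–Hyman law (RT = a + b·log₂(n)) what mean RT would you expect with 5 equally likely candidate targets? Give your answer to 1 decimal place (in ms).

Solve the two-equation system in a and b:
  b = (974 − 646) / (log₂ 32 − log₂ 6) = 328 / (5 − 2.5850) = 135.816 ms/bit
  a = 646 − 135.816 × 2.5850 = 294.922 ms
Then RT(5) = 294.922 + 135.816 × log₂ 5 = 294.922 + 135.816 × 2.3219 ≈ 610.276 ms.

610.3 ms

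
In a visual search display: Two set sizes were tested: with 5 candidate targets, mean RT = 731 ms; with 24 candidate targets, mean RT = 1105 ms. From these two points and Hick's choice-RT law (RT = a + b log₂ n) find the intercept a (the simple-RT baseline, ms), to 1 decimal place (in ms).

The slope on a log₂ axis is (1105 − 731) / (4.5850 − 2.3219) = 165.265 ms/bit.
Intercept: a = 731 − 165.265·log₂(5) = 347.267 ms.

347.3 ms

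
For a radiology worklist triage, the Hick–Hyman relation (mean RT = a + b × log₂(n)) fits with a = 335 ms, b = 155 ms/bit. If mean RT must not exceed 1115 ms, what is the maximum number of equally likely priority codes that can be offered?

32

Information budget: (1115 − 335)/155 = 5.0323 bits, so n ≤ 2^5.0323 = 32.724 → at most 32.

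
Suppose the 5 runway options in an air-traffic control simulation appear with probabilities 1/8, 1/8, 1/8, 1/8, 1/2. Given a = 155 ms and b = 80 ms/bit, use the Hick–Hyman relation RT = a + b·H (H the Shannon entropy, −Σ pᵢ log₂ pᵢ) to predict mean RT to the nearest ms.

Each term −pᵢ log₂ pᵢ: 0.125·3 + 0.125·3 + 0.125·3 + 0.125·3 + 0.5·1; summed, H = 2.000 bits.
Mean RT = a + bH = 155 + 80·2.000 = 315.00 ms.

315 ms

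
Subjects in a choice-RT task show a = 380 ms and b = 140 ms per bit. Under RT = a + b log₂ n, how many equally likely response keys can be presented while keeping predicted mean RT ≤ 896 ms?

12

140·log₂ n ≤ 896 − 380 = 516, giving log₂ n ≤ 3.6857 and n ≤ 12.868. The largest whole number is 12.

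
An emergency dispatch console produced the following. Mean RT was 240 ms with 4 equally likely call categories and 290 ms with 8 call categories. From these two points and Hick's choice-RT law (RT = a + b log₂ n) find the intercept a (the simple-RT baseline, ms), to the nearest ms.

140 ms

Slope: b = (290 − 240) / (log₂ 8 − log₂ 4) = 50/1.0000 = 50 ms/bit.
Intercept: a = 240 − 50·log₂(4) = 140.000 ms.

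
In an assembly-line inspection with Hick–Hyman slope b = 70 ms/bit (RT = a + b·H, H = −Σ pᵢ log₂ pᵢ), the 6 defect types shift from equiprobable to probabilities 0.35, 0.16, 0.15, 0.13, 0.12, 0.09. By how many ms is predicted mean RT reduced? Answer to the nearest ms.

The RT saving is b·ΔH. Equiprobable H₀ = log₂(6) = 2.5850 bits; with the given probabilities H = 2.4260 bits.
b·(H₀ − H) = 70 × (2.5850 − 2.4260) = 11.13 ms.

11 ms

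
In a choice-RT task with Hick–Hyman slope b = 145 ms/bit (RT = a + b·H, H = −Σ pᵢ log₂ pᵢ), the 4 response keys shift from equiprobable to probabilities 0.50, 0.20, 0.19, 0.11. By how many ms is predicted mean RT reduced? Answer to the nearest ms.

33 ms

Equiprobable entropy H₀ = log₂ 4 = 2.0000 bits.
Skewed entropy H = −Σ pᵢ log₂ pᵢ = 1.7699 bits.
ΔRT = b·(H₀ − H) = 145 × 0.2301 = 33.36 ms.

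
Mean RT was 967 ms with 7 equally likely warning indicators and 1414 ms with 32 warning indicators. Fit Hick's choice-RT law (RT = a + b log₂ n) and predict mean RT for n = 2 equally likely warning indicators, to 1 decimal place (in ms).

598.5 ms

RT is linear in log₂ n, so two points fix the line:
  b = (1414 − 967) / (log₂ 32 − log₂ 7) = 447 / (5 − 2.8074) = 203.863 ms/bit
  a = 967 − 203.863 × 2.8074 = 394.683 ms
Then RT(2) = 394.683 + 203.863 × log₂ 2 = 394.683 + 203.863 × 1 ≈ 598.547 ms.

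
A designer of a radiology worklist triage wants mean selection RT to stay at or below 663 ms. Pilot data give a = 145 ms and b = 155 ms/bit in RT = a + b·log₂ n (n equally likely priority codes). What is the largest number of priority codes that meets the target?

10

Set 145 + 155·log₂ n ≤ 663 → log₂ n ≤ (663 − 145)/155 = 3.3419.
So n ≤ 2^3.3419 = 10.140; the largest integer n is 10.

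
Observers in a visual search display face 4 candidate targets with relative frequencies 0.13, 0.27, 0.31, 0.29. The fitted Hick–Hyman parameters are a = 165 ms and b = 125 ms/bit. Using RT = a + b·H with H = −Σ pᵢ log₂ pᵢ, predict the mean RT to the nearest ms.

407 ms

H = 0.13·log₂(1/0.13) + 0.27·log₂(1/0.27) + 0.31·log₂(1/0.31) + 0.29·log₂(1/0.29) = 1.9344 bits.
RT = 165 + 125 × 1.9344 = 406.80 ms.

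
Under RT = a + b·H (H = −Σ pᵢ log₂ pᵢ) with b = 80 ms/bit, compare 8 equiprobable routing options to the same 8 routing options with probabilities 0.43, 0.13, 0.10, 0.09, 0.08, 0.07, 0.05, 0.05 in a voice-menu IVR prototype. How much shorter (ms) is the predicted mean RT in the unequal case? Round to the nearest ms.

37 ms

Equiprobable entropy H₀ = log₂ 8 = 3.0000 bits.
Skewed entropy H = −Σ pᵢ log₂ pᵢ = 2.5433 bits.
ΔRT = b·(H₀ − H) = 80 × 0.4567 = 36.54 ms.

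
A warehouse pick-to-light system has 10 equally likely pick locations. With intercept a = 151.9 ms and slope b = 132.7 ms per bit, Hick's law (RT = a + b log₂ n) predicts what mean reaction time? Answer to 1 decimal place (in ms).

log₂(10) = 3.3219 bits, so RT = 151.9 + 132.7 × 3.3219 ≈ 592.720 ms.

592.7 ms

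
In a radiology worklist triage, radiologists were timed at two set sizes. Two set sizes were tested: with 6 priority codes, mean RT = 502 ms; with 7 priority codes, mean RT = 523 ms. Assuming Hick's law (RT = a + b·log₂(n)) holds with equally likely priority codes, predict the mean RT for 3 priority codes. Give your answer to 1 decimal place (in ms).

Solve the two-equation system in a and b:
  b = (523 − 502) / (log₂ 7 − log₂ 6) = 21 / (2.8074 − 2.5850) = 94.428 ms/bit
  a = 502 − 94.428 × 2.5850 = 257.908 ms
Then RT(3) = 257.908 + 94.428 × log₂ 3 = 257.908 + 94.428 × 1.5850 ≈ 407.572 ms.

407.6 ms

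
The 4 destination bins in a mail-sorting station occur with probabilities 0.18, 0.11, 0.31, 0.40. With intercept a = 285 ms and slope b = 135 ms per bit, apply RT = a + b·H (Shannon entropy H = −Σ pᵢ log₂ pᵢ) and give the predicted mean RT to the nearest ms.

H = 0.18·log₂(1/0.18) + 0.11·log₂(1/0.11) + 0.31·log₂(1/0.31) + 0.40·log₂(1/0.40) = 1.8482 bits.
RT = 285 + 135 × 1.8482 = 534.50 ms.

535 ms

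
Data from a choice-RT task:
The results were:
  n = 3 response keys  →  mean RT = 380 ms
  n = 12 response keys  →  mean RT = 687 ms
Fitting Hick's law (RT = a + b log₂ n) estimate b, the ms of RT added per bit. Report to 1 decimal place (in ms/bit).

b = (RT₂ − RT₁)/(log₂ n₂ − log₂ n₁) = (687 − 380)/(3.5850 − 1.5850) = 153.500 ms/bit.

153.5 ms/bit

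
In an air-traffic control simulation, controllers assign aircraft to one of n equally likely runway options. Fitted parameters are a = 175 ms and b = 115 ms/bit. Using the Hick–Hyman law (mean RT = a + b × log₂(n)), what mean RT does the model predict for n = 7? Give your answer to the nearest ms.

498 ms

log₂(7) = 2.8074 bits, so RT = 175 + 115 × 2.8074 ≈ 497.846 ms.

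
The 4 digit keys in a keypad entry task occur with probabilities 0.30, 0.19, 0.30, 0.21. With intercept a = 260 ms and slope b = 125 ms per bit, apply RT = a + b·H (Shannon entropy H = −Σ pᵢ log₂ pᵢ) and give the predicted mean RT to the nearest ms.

Entropy contributions −pᵢ log₂ pᵢ: 0.5211, 0.4552, 0.5211, 0.4728; sum H = 1.9702 bits.
RT = a + bH = 260 + 125·1.9702 = 506.28 ms.

506 ms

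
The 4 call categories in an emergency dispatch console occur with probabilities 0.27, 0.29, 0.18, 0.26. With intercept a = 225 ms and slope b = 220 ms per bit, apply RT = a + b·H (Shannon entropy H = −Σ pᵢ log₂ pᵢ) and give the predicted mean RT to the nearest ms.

Entropy contributions −pᵢ log₂ pᵢ: 0.5100, 0.5179, 0.4453, 0.5053; sum H = 1.9785 bits.
RT = a + bH = 225 + 220·1.9785 = 660.27 ms.

660 ms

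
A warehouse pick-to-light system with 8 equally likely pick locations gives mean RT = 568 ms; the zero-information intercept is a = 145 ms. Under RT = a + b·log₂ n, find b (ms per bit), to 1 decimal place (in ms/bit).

141.0 ms/bit

log₂(8) = 3 bits.
b = (RT − a)/log₂ n = (568 − 145) / 3 = 141.000 ms/bit.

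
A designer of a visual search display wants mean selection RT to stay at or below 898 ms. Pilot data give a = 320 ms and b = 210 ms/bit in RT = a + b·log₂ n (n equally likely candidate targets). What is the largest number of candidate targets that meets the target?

Set 320 + 210·log₂ n ≤ 898 → log₂ n ≤ (898 − 320)/210 = 2.7524.
So n ≤ 2^2.7524 = 6.738; the largest integer n is 6.

6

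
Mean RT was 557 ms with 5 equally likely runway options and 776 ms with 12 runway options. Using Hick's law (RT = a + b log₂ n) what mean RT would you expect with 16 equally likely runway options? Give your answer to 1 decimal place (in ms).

Fit slope and intercept:
  b = (776 − 557) / (log₂ 12 − log₂ 5) = 219 / (3.5850 − 2.3219) = 173.392 ms/bit
  a = 557 − 173.392 × 2.3219 = 154.396 ms
Then RT(16) = 154.396 + 173.392 × log₂ 16 = 154.396 + 173.392 × 4 ≈ 847.964 ms.

848.0 ms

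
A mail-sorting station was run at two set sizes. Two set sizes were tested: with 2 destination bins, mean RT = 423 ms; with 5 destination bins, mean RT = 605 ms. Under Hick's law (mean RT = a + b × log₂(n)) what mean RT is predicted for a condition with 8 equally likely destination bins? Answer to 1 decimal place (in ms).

698.4 ms

RT is linear in log₂ n, so two points fix the line:
  b = (605 − 423) / (log₂ 5 − log₂ 2) = 182 / (2.3219 − 1) = 137.678 ms/bit
  a = 423 − 137.678 × 1 = 285.322 ms
Then RT(8) = 285.322 + 137.678 × log₂ 8 = 285.322 + 137.678 × 3 ≈ 698.355 ms.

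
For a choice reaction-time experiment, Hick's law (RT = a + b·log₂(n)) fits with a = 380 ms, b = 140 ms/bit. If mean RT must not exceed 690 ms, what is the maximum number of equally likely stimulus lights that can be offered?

4

140·log₂ n ≤ 690 − 380 = 310, giving log₂ n ≤ 2.2143 and n ≤ 4.641. The largest whole number is 4.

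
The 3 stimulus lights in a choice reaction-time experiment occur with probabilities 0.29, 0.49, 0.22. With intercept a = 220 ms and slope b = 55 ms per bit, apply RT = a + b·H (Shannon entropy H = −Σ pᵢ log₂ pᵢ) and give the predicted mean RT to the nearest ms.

303 ms

H = 0.29·log₂(1/0.29) + 0.49·log₂(1/0.49) + 0.22·log₂(1/0.22) = 1.5028 bits.
RT = 220 + 55 × 1.5028 = 302.65 ms.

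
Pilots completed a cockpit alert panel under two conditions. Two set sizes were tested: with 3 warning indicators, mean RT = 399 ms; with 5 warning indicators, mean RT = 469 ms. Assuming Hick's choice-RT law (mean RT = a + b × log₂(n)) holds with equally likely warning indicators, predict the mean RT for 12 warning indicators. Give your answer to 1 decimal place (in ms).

RT is linear in log₂ n, so two points fix the line:
  b = (469 − 399) / (log₂ 5 − log₂ 3) = 70 / (2.3219 − 1.5850) = 94.984 ms/bit
  a = 399 − 94.984 × 1.5850 = 248.454 ms
Then RT(12) = 248.454 + 94.984 × log₂ 12 = 248.454 + 94.984 × 3.5850 ≈ 588.968 ms.

589.0 ms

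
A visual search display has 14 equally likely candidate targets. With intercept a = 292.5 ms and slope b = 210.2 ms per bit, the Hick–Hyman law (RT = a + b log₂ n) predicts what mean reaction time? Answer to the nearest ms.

log₂(14) = 3.8074 bits, so RT = 292.5 + 210.2 × 3.8074 ≈ 1092.806 ms.

1093 ms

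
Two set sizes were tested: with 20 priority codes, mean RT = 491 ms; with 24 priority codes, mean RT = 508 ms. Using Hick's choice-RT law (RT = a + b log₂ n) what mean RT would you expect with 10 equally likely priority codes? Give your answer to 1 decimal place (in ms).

Solve the two-equation system in a and b:
  b = (508 − 491) / (log₂ 24 − log₂ 20) = 17 / (4.5850 − 4.3219) = 64.630 ms/bit
  a = 491 − 64.630 × 4.3219 = 211.672 ms
Then RT(10) = 211.672 + 64.630 × log₂ 10 = 211.672 + 64.630 × 3.3219 ≈ 426.370 ms.

426.4 ms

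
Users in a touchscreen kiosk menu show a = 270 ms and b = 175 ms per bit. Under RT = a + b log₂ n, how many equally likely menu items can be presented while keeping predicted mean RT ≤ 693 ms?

5

175·log₂ n ≤ 693 − 270 = 423, giving log₂ n ≤ 2.4171 and n ≤ 5.341. The largest whole number is 5.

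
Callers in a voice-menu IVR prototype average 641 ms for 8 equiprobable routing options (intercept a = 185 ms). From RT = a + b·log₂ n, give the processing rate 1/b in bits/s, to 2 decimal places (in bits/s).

6.58 bits/s

Choice component = 641 − 185 = 456 ms over log₂(8) = 3 bits.
b = 456 / 3 = 152.000 ms/bit, so 1/b = 6.579 bits/s.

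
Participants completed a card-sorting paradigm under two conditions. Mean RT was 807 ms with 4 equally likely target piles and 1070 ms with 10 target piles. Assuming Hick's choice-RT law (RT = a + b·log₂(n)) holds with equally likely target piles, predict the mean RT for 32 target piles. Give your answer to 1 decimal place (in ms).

1403.9 ms

Solve the two-equation system in a and b:
  b = (1070 − 807) / (log₂ 10 − log₂ 4) = 263 / (3.3219 − 2) = 198.952 ms/bit
  a = 807 − 198.952 × 2 = 409.096 ms
Then RT(32) = 409.096 + 198.952 × log₂ 32 = 409.096 + 198.952 × 5 ≈ 1403.855 ms.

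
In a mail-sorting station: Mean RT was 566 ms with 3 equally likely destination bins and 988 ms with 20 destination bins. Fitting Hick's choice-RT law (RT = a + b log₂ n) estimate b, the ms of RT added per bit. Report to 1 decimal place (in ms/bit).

The slope on a log₂ axis is (988 − 566) / (4.3219 − 1.5850) = 154.185 ms/bit.

154.2 ms/bit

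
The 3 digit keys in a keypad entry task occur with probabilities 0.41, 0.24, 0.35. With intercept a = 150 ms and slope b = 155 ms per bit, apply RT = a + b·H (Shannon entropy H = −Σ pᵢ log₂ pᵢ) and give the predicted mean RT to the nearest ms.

H = 0.41·log₂(1/0.41) + 0.24·log₂(1/0.24) + 0.35·log₂(1/0.35) = 1.5516 bits.
RT = 150 + 155 × 1.5516 = 390.50 ms.

391 ms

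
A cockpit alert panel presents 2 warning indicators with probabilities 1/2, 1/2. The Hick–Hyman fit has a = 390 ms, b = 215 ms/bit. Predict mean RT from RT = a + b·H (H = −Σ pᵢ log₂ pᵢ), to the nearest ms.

605 ms

H = −Σ pᵢ log₂ pᵢ = 0.5·1 + 0.5·1 = 1.000 bits.
RT = 390 + 215 × 1.000 = 605.00 ms.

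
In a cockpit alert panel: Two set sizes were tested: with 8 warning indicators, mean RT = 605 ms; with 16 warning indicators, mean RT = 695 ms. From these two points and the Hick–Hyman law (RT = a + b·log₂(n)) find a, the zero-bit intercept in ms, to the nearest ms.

335 ms

b = (RT₂ − RT₁)/(log₂ n₂ − log₂ n₁) = (695 − 605)/(4 − 3) = 90 ms/bit.
a = RT₁ − b·log₂ n₁ = 605 − 90 × 3 = 335.000 ms.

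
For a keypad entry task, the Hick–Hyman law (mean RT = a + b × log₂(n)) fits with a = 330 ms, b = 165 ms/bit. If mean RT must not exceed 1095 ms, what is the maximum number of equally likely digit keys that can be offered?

24

165·log₂ n ≤ 1095 − 330 = 765, giving log₂ n ≤ 4.6364 and n ≤ 24.871. The largest whole number is 24.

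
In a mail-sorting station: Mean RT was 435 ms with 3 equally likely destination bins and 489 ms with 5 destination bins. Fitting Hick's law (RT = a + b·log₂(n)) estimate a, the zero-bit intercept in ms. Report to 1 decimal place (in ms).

318.9 ms

Slope: b = (489 − 435) / (log₂ 5 − log₂ 3) = 54/0.7370 = 73.273 ms/bit.
Intercept: a = 435 − 73.273·log₂(3) = 318.864 ms.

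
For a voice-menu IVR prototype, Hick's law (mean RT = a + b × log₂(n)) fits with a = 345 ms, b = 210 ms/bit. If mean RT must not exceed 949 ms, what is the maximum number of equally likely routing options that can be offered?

Set 345 + 210·log₂ n ≤ 949 → log₂ n ≤ (949 − 345)/210 = 2.8762.
So n ≤ 2^2.8762 = 7.342; the largest integer n is 7.

7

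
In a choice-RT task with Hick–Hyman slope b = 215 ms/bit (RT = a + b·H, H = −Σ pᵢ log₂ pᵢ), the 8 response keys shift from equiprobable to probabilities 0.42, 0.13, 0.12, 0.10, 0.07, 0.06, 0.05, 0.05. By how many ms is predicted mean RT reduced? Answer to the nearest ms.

Equiprobable entropy H₀ = log₂ 8 = 3.0000 bits.
Skewed entropy H = −Σ pᵢ log₂ pᵢ = 2.5518 bits.
ΔRT = b·(H₀ − H) = 215 × 0.4482 = 96.36 ms.

96 ms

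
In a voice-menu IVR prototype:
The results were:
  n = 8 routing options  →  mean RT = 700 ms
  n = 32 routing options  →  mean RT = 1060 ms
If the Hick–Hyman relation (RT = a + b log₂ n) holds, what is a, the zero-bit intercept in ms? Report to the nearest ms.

Slope: b = (1060 − 700) / (log₂ 32 − log₂ 8) = 360/2.0000 = 180 ms/bit.
Intercept: a = 700 − 180·log₂(8) = 160.000 ms.

160 ms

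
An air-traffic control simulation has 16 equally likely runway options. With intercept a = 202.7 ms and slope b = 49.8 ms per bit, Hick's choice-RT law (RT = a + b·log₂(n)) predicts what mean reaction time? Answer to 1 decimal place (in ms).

401.9 ms

log₂(16) = 4 bits, so RT = 202.7 + 49.8 × 4 ≈ 401.900 ms.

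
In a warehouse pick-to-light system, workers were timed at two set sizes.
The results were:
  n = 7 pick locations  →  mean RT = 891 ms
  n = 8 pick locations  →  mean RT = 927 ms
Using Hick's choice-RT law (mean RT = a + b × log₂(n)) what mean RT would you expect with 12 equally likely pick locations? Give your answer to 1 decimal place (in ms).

1036.3 ms

With log₂ n on the abscissa the relation is linear; from the two conditions:
  b = (927 − 891) / (log₂ 8 − log₂ 7) = 36 / (3 − 2.8074) = 186.872 ms/bit
  a = 891 − 186.872 × 2.8074 = 366.384 ms
Then RT(12) = 366.384 + 186.872 × log₂ 12 = 366.384 + 186.872 × 3.5850 ≈ 1036.313 ms.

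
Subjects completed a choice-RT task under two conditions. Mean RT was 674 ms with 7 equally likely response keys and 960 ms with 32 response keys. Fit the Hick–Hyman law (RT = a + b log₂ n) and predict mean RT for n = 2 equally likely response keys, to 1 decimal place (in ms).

438.3 ms

Fit slope and intercept:
  b = (960 − 674) / (log₂ 32 − log₂ 7) = 286 / (5 − 2.8074) = 130.436 ms/bit
  a = 674 − 130.436 × 2.8074 = 307.820 ms
Then RT(2) = 307.820 + 130.436 × log₂ 2 = 307.820 + 130.436 × 1 ≈ 438.256 ms.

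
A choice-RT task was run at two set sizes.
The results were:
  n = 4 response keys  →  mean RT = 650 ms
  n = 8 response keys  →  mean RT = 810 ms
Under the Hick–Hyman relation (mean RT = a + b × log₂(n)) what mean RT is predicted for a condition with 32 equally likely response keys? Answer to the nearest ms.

With log₂ n on the abscissa the relation is linear; from the two conditions:
  b = (810 − 650) / (log₂ 8 − log₂ 4) = 160 / (3 − 2) = 160 ms/bit
  a = 650 − 160 × 2 = 330 ms
Then RT(32) = 330 + 160 × log₂ 32 = 330 + 160 × 5 ≈ 1130.000 ms.

1130 ms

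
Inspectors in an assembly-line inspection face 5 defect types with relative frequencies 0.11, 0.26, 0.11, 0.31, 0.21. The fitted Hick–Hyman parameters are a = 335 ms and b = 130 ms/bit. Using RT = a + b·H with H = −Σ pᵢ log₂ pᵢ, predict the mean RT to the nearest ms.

621 ms

H = 0.11·log₂(1/0.11) + 0.26·log₂(1/0.26) + 0.11·log₂(1/0.11) + 0.31·log₂(1/0.31) + 0.21·log₂(1/0.21) = 2.2025 bits.
RT = 335 + 130 × 2.2025 = 621.32 ms.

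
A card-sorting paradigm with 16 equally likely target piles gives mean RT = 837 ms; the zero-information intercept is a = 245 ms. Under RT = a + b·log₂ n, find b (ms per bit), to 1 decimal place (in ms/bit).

148.0 ms/bit

b = (837 − 245) / log₂(16) = 592 / 4 = 148.000 ms/bit.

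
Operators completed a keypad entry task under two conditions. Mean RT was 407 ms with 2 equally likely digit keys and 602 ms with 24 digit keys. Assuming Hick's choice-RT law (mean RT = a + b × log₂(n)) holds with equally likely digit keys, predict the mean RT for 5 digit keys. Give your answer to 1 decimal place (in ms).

Fit slope and intercept:
  b = (602 − 407) / (log₂ 24 − log₂ 2) = 195 / (4.5850 − 1) = 54.394 ms/bit
  a = 407 − 54.394 × 1 = 352.606 ms
Then RT(5) = 352.606 + 54.394 × log₂ 5 = 352.606 + 54.394 × 2.3219 ≈ 478.905 ms.

478.9 ms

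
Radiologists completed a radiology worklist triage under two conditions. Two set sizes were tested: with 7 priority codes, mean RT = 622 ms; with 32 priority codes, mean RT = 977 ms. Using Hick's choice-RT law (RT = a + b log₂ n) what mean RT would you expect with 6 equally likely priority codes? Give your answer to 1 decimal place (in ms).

Fit slope and intercept:
  b = (977 − 622) / (log₂ 32 − log₂ 7) = 355 / (5 − 2.8074) = 161.905 ms/bit
  a = 622 − 161.905 × 2.8074 = 167.475 ms
Then RT(6) = 167.475 + 161.905 × log₂ 6 = 167.475 + 161.905 × 2.5850 ≈ 585.994 ms.

586.0 ms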